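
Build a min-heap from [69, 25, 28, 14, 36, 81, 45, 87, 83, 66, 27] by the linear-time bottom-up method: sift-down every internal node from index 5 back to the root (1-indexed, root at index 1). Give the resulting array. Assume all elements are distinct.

sift down from index 5:
  36 vs smaller child 27 at index 11, swap → [69, 25, 28, 14, 27, 81, 45, 87, 83, 66, 36]
sift down from index 4: already satisfies heap property
sift down from index 3: already satisfies heap property
sift down from index 2:
  25 vs smaller child 14 at index 4, swap → [69, 14, 28, 25, 27, 81, 45, 87, 83, 66, 36]
sift down from index 1:
  69 vs smaller child 14 at index 2, swap → [14, 69, 28, 25, 27, 81, 45, 87, 83, 66, 36]
  69 vs smaller child 25 at index 4, swap → [14, 25, 28, 69, 27, 81, 45, 87, 83, 66, 36]

[14, 25, 28, 69, 27, 81, 45, 87, 83, 66, 36]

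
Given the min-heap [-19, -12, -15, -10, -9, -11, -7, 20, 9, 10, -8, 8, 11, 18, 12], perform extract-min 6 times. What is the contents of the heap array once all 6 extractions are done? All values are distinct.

[-8, 9, -7, 12, 10, 8, 11, 20, 18]

extract-min #1 returns -19:
  remove root -19; move last element 12 to root → [12, -12, -15, -10, -9, -11, -7, 20, 9, 10, -8, 8, 11, 18]
  12 vs smaller child -15 at index 2, swap → [-15, -12, 12, -10, -9, -11, -7, 20, 9, 10, -8, 8, 11, 18]
  12 vs smaller child -11 at index 5, swap → [-15, -12, -11, -10, -9, 12, -7, 20, 9, 10, -8, 8, 11, 18]
  12 vs smaller child 8 at index 11, swap → [-15, -12, -11, -10, -9, 8, -7, 20, 9, 10, -8, 12, 11, 18]
extract-min #2 returns -15:
  remove root -15; move last element 18 to root → [18, -12, -11, -10, -9, 8, -7, 20, 9, 10, -8, 12, 11]
  18 vs smaller child -12 at index 1, swap → [-12, 18, -11, -10, -9, 8, -7, 20, 9, 10, -8, 12, 11]
  18 vs smaller child -10 at index 3, swap → [-12, -10, -11, 18, -9, 8, -7, 20, 9, 10, -8, 12, 11]
  18 vs smaller child 9 at index 8, swap → [-12, -10, -11, 9, -9, 8, -7, 20, 18, 10, -8, 12, 11]
extract-min #3 returns -12:
  remove root -12; move last element 11 to root → [11, -10, -11, 9, -9, 8, -7, 20, 18, 10, -8, 12]
  11 vs smaller child -11 at index 2, swap → [-11, -10, 11, 9, -9, 8, -7, 20, 18, 10, -8, 12]
  11 vs smaller child -7 at index 6, swap → [-11, -10, -7, 9, -9, 8, 11, 20, 18, 10, -8, 12]
extract-min #4 returns -11:
  remove root -11; move last element 12 to root → [12, -10, -7, 9, -9, 8, 11, 20, 18, 10, -8]
  12 vs smaller child -10 at index 1, swap → [-10, 12, -7, 9, -9, 8, 11, 20, 18, 10, -8]
  12 vs smaller child -9 at index 4, swap → [-10, -9, -7, 9, 12, 8, 11, 20, 18, 10, -8]
  12 vs smaller child -8 at index 10, swap → [-10, -9, -7, 9, -8, 8, 11, 20, 18, 10, 12]
extract-min #5 returns -10:
  remove root -10; move last element 12 to root → [12, -9, -7, 9, -8, 8, 11, 20, 18, 10]
  12 vs smaller child -9 at index 1, swap → [-9, 12, -7, 9, -8, 8, 11, 20, 18, 10]
  12 vs smaller child -8 at index 4, swap → [-9, -8, -7, 9, 12, 8, 11, 20, 18, 10]
  12 vs only child 10 at index 9, swap → [-9, -8, -7, 9, 10, 8, 11, 20, 18, 12]
extract-min #6 returns -9:
  remove root -9; move last element 12 to root → [12, -8, -7, 9, 10, 8, 11, 20, 18]
  12 vs smaller child -8 at index 1, swap → [-8, 12, -7, 9, 10, 8, 11, 20, 18]
  12 vs smaller child 9 at index 3, swap → [-8, 9, -7, 12, 10, 8, 11, 20, 18]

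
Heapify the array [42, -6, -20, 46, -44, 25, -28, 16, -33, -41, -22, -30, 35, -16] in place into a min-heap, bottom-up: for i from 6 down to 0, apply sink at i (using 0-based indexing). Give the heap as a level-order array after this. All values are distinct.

sift down from index 6: already satisfies heap property
sift down from index 5:
  25 vs smaller child -30 at index 11, swap → [42, -6, -20, 46, -44, -30, -28, 16, -33, -41, -22, 25, 35, -16]
sift down from index 4: already satisfies heap property
sift down from index 3:
  46 vs smaller child -33 at index 8, swap → [42, -6, -20, -33, -44, -30, -28, 16, 46, -41, -22, 25, 35, -16]
sift down from index 2:
  -20 vs smaller child -30 at index 5, swap → [42, -6, -30, -33, -44, -20, -28, 16, 46, -41, -22, 25, 35, -16]
sift down from index 1:
  -6 vs smaller child -44 at index 4, swap → [42, -44, -30, -33, -6, -20, -28, 16, 46, -41, -22, 25, 35, -16]
  -6 vs smaller child -41 at index 9, swap → [42, -44, -30, -33, -41, -20, -28, 16, 46, -6, -22, 25, 35, -16]
sift down from index 0:
  42 vs smaller child -44 at index 1, swap → [-44, 42, -30, -33, -41, -20, -28, 16, 46, -6, -22, 25, 35, -16]
  42 vs smaller child -41 at index 4, swap → [-44, -41, -30, -33, 42, -20, -28, 16, 46, -6, -22, 25, 35, -16]
  42 vs smaller child -22 at index 10, swap → [-44, -41, -30, -33, -22, -20, -28, 16, 46, -6, 42, 25, 35, -16]

[-44, -41, -30, -33, -22, -20, -28, 16, 46, -6, 42, 25, 35, -16]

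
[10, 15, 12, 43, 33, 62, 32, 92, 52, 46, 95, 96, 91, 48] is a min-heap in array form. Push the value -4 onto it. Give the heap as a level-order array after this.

append -4 at index 14 → [10, 15, 12, 43, 33, 62, 32, 92, 52, 46, 95, 96, 91, 48, -4]
-4 < parent 32 at index 6, swap → [10, 15, 12, 43, 33, 62, -4, 92, 52, 46, 95, 96, 91, 48, 32]
-4 < parent 12 at index 2, swap → [10, 15, -4, 43, 33, 62, 12, 92, 52, 46, 95, 96, 91, 48, 32]
-4 < parent 10 at index 0, swap → [-4, 15, 10, 43, 33, 62, 12, 92, 52, 46, 95, 96, 91, 48, 32]

[-4, 15, 10, 43, 33, 62, 12, 92, 52, 46, 95, 96, 91, 48, 32]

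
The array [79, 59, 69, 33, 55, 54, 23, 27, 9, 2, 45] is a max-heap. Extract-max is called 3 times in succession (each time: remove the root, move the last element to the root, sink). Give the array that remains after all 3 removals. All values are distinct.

[55, 33, 54, 27, 2, 45, 23, 9]

extract-max #1 returns 79:
  remove root 79; move last element 45 to root → [45, 59, 69, 33, 55, 54, 23, 27, 9, 2]
  45 vs larger child 69 at index 2, swap → [69, 59, 45, 33, 55, 54, 23, 27, 9, 2]
  45 vs larger child 54 at index 5, swap → [69, 59, 54, 33, 55, 45, 23, 27, 9, 2]
extract-max #2 returns 69:
  remove root 69; move last element 2 to root → [2, 59, 54, 33, 55, 45, 23, 27, 9]
  2 vs larger child 59 at index 1, swap → [59, 2, 54, 33, 55, 45, 23, 27, 9]
  2 vs larger child 55 at index 4, swap → [59, 55, 54, 33, 2, 45, 23, 27, 9]
extract-max #3 returns 59:
  remove root 59; move last element 9 to root → [9, 55, 54, 33, 2, 45, 23, 27]
  9 vs larger child 55 at index 1, swap → [55, 9, 54, 33, 2, 45, 23, 27]
  9 vs larger child 33 at index 3, swap → [55, 33, 54, 9, 2, 45, 23, 27]
  9 vs only child 27 at index 7, swap → [55, 33, 54, 27, 2, 45, 23, 9]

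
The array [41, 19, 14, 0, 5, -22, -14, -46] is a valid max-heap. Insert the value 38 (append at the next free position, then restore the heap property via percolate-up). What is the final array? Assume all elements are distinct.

[41, 38, 14, 19, 5, -22, -14, -46, 0]

append 38 at index 8 → [41, 19, 14, 0, 5, -22, -14, -46, 38]
38 > parent 0 at index 3, swap → [41, 19, 14, 38, 5, -22, -14, -46, 0]
38 > parent 19 at index 1, swap → [41, 38, 14, 19, 5, -22, -14, -46, 0]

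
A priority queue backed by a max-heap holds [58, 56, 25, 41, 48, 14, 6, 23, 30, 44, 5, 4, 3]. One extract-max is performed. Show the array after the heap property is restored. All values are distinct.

remove root 58; move last element 3 to root → [3, 56, 25, 41, 48, 14, 6, 23, 30, 44, 5, 4]
3 vs larger child 56 at index 1, swap → [56, 3, 25, 41, 48, 14, 6, 23, 30, 44, 5, 4]
3 vs larger child 48 at index 4, swap → [56, 48, 25, 41, 3, 14, 6, 23, 30, 44, 5, 4]
3 vs larger child 44 at index 9, swap → [56, 48, 25, 41, 44, 14, 6, 23, 30, 3, 5, 4]

[56, 48, 25, 41, 44, 14, 6, 23, 30, 3, 5, 4]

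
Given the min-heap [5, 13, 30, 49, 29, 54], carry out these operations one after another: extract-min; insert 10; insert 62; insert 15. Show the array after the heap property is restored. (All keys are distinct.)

extract-min → returns 5:
  remove root 5; move last element 54 to root → [54, 13, 30, 49, 29]
  54 vs smaller child 13 at index 1, swap → [13, 54, 30, 49, 29]
  54 vs smaller child 29 at index 4, swap → [13, 29, 30, 49, 54]
insert 10:
  append 10 at index 5 → [13, 29, 30, 49, 54, 10]
  10 < parent 30 at index 2, swap → [13, 29, 10, 49, 54, 30]
  10 < parent 13 at index 0, swap → [10, 29, 13, 49, 54, 30]
insert 62:
  append 62 at index 6 → [10, 29, 13, 49, 54, 30, 62] (no swap needed)
insert 15:
  append 15 at index 7 → [10, 29, 13, 49, 54, 30, 62, 15]
  15 < parent 49 at index 3, swap → [10, 29, 13, 15, 54, 30, 62, 49]
  15 < parent 29 at index 1, swap → [10, 15, 13, 29, 54, 30, 62, 49]

[10, 15, 13, 29, 54, 30, 62, 49]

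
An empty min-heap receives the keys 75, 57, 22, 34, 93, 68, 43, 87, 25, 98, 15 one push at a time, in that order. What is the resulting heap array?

[15, 22, 43, 34, 25, 68, 57, 87, 75, 98, 93]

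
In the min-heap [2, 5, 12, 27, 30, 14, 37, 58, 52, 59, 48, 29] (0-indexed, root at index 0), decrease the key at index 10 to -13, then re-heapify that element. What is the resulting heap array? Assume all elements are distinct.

set index 10 from 48 to -13 → [2, 5, 12, 27, 30, 14, 37, 58, 52, 59, -13, 29]
-13 < parent 30 at index 4, swap → [2, 5, 12, 27, -13, 14, 37, 58, 52, 59, 30, 29]
-13 < parent 5 at index 1, swap → [2, -13, 12, 27, 5, 14, 37, 58, 52, 59, 30, 29]
-13 < parent 2 at index 0, swap → [-13, 2, 12, 27, 5, 14, 37, 58, 52, 59, 30, 29]

[-13, 2, 12, 27, 5, 14, 37, 58, 52, 59, 30, 29]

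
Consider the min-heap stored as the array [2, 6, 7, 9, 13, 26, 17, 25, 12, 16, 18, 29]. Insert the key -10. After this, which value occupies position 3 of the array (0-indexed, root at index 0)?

9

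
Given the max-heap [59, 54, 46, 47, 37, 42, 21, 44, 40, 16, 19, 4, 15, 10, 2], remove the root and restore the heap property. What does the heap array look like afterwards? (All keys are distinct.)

remove root 59; move last element 2 to root → [2, 54, 46, 47, 37, 42, 21, 44, 40, 16, 19, 4, 15, 10]
2 vs larger child 54 at index 1, swap → [54, 2, 46, 47, 37, 42, 21, 44, 40, 16, 19, 4, 15, 10]
2 vs larger child 47 at index 3, swap → [54, 47, 46, 2, 37, 42, 21, 44, 40, 16, 19, 4, 15, 10]
2 vs larger child 44 at index 7, swap → [54, 47, 46, 44, 37, 42, 21, 2, 40, 16, 19, 4, 15, 10]

[54, 47, 46, 44, 37, 42, 21, 2, 40, 16, 19, 4, 15, 10]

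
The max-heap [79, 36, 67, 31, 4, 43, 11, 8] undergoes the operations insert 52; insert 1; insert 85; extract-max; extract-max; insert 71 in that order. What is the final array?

[71, 67, 43, 36, 52, 1, 11, 8, 31, 4]

insert 52:
  append 52 at index 8 → [79, 36, 67, 31, 4, 43, 11, 8, 52]
  52 > parent 31 at index 3, swap → [79, 36, 67, 52, 4, 43, 11, 8, 31]
  52 > parent 36 at index 1, swap → [79, 52, 67, 36, 4, 43, 11, 8, 31]
insert 1:
  append 1 at index 9 → [79, 52, 67, 36, 4, 43, 11, 8, 31, 1] (no swap needed)
insert 85:
  append 85 at index 10 → [79, 52, 67, 36, 4, 43, 11, 8, 31, 1, 85]
  85 > parent 4 at index 4, swap → [79, 52, 67, 36, 85, 43, 11, 8, 31, 1, 4]
  85 > parent 52 at index 1, swap → [79, 85, 67, 36, 52, 43, 11, 8, 31, 1, 4]
  85 > parent 79 at index 0, swap → [85, 79, 67, 36, 52, 43, 11, 8, 31, 1, 4]
extract-max → returns 85:
  remove root 85; move last element 4 to root → [4, 79, 67, 36, 52, 43, 11, 8, 31, 1]
  4 vs larger child 79 at index 1, swap → [79, 4, 67, 36, 52, 43, 11, 8, 31, 1]
  4 vs larger child 52 at index 4, swap → [79, 52, 67, 36, 4, 43, 11, 8, 31, 1]
extract-max → returns 79:
  remove root 79; move last element 1 to root → [1, 52, 67, 36, 4, 43, 11, 8, 31]
  1 vs larger child 67 at index 2, swap → [67, 52, 1, 36, 4, 43, 11, 8, 31]
  1 vs larger child 43 at index 5, swap → [67, 52, 43, 36, 4, 1, 11, 8, 31]
insert 71:
  append 71 at index 9 → [67, 52, 43, 36, 4, 1, 11, 8, 31, 71]
  71 > parent 4 at index 4, swap → [67, 52, 43, 36, 71, 1, 11, 8, 31, 4]
  71 > parent 52 at index 1, swap → [67, 71, 43, 36, 52, 1, 11, 8, 31, 4]
  71 > parent 67 at index 0, swap → [71, 67, 43, 36, 52, 1, 11, 8, 31, 4]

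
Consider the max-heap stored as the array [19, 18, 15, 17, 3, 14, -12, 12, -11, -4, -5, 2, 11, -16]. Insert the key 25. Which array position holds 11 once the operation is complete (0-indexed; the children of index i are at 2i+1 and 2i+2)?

append 25 at index 14 → [19, 18, 15, 17, 3, 14, -12, 12, -11, -4, -5, 2, 11, -16, 25]
25 > parent -12 at index 6, swap → [19, 18, 15, 17, 3, 14, 25, 12, -11, -4, -5, 2, 11, -16, -12]
25 > parent 15 at index 2, swap → [19, 18, 25, 17, 3, 14, 15, 12, -11, -4, -5, 2, 11, -16, -12]
25 > parent 19 at index 0, swap → [25, 18, 19, 17, 3, 14, 15, 12, -11, -4, -5, 2, 11, -16, -12]
resulting array: [25, 18, 19, 17, 3, 14, 15, 12, -11, -4, -5, 2, 11, -16, -12]

12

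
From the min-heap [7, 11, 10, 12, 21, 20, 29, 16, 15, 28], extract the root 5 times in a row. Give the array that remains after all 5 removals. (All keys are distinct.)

[16, 21, 20, 29, 28]

extract-min #1 returns 7:
  remove root 7; move last element 28 to root → [28, 11, 10, 12, 21, 20, 29, 16, 15]
  28 vs smaller child 10 at index 2, swap → [10, 11, 28, 12, 21, 20, 29, 16, 15]
  28 vs smaller child 20 at index 5, swap → [10, 11, 20, 12, 21, 28, 29, 16, 15]
extract-min #2 returns 10:
  remove root 10; move last element 15 to root → [15, 11, 20, 12, 21, 28, 29, 16]
  15 vs smaller child 11 at index 1, swap → [11, 15, 20, 12, 21, 28, 29, 16]
  15 vs smaller child 12 at index 3, swap → [11, 12, 20, 15, 21, 28, 29, 16]
extract-min #3 returns 11:
  remove root 11; move last element 16 to root → [16, 12, 20, 15, 21, 28, 29]
  16 vs smaller child 12 at index 1, swap → [12, 16, 20, 15, 21, 28, 29]
  16 vs smaller child 15 at index 3, swap → [12, 15, 20, 16, 21, 28, 29]
extract-min #4 returns 12:
  remove root 12; move last element 29 to root → [29, 15, 20, 16, 21, 28]
  29 vs smaller child 15 at index 1, swap → [15, 29, 20, 16, 21, 28]
  29 vs smaller child 16 at index 3, swap → [15, 16, 20, 29, 21, 28]
extract-min #5 returns 15:
  remove root 15; move last element 28 to root → [28, 16, 20, 29, 21]
  28 vs smaller child 16 at index 1, swap → [16, 28, 20, 29, 21]
  28 vs smaller child 21 at index 4, swap → [16, 21, 20, 29, 28]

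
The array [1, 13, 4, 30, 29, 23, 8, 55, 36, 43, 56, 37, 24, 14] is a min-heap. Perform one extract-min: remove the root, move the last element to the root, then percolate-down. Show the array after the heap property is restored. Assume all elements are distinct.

remove root 1; move last element 14 to root → [14, 13, 4, 30, 29, 23, 8, 55, 36, 43, 56, 37, 24]
14 vs smaller child 4 at index 2, swap → [4, 13, 14, 30, 29, 23, 8, 55, 36, 43, 56, 37, 24]
14 vs smaller child 8 at index 6, swap → [4, 13, 8, 30, 29, 23, 14, 55, 36, 43, 56, 37, 24]

[4, 13, 8, 30, 29, 23, 14, 55, 36, 43, 56, 37, 24]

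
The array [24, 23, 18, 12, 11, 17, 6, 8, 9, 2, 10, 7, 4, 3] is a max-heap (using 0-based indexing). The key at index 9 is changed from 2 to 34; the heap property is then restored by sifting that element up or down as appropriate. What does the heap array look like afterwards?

[34, 24, 18, 12, 23, 17, 6, 8, 9, 11, 10, 7, 4, 3]

set index 9 from 2 to 34 → [24, 23, 18, 12, 11, 17, 6, 8, 9, 34, 10, 7, 4, 3]
34 > parent 11 at index 4, swap → [24, 23, 18, 12, 34, 17, 6, 8, 9, 11, 10, 7, 4, 3]
34 > parent 23 at index 1, swap → [24, 34, 18, 12, 23, 17, 6, 8, 9, 11, 10, 7, 4, 3]
34 > parent 24 at index 0, swap → [34, 24, 18, 12, 23, 17, 6, 8, 9, 11, 10, 7, 4, 3]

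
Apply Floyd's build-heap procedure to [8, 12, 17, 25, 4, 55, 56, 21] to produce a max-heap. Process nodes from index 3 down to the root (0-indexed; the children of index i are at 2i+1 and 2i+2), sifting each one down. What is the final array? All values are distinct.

sift down from index 3: already satisfies heap property
sift down from index 2:
  17 vs larger child 56 at index 6, swap → [8, 12, 56, 25, 4, 55, 17, 21]
sift down from index 1:
  12 vs larger child 25 at index 3, swap → [8, 25, 56, 12, 4, 55, 17, 21]
  12 vs only child 21 at index 7, swap → [8, 25, 56, 21, 4, 55, 17, 12]
sift down from index 0:
  8 vs larger child 56 at index 2, swap → [56, 25, 8, 21, 4, 55, 17, 12]
  8 vs larger child 55 at index 5, swap → [56, 25, 55, 21, 4, 8, 17, 12]

[56, 25, 55, 21, 4, 8, 17, 12]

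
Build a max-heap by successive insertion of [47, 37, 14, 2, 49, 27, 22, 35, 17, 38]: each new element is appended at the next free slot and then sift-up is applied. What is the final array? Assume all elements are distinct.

[49, 47, 27, 35, 38, 14, 22, 2, 17, 37]

Insert 47:
  append 47 at index 0 → [47] (no swap needed)
Insert 37:
  append 37 at index 1 → [47, 37] (no swap needed)
Insert 14:
  append 14 at index 2 → [47, 37, 14] (no swap needed)
Insert 2:
  append 2 at index 3 → [47, 37, 14, 2] (no swap needed)
Insert 49:
  append 49 at index 4 → [47, 37, 14, 2, 49]
  49 > parent 37 at index 1, swap → [47, 49, 14, 2, 37]
  49 > parent 47 at index 0, swap → [49, 47, 14, 2, 37]
Insert 27:
  append 27 at index 5 → [49, 47, 14, 2, 37, 27]
  27 > parent 14 at index 2, swap → [49, 47, 27, 2, 37, 14]
Insert 22:
  append 22 at index 6 → [49, 47, 27, 2, 37, 14, 22] (no swap needed)
Insert 35:
  append 35 at index 7 → [49, 47, 27, 2, 37, 14, 22, 35]
  35 > parent 2 at index 3, swap → [49, 47, 27, 35, 37, 14, 22, 2]
Insert 17:
  append 17 at index 8 → [49, 47, 27, 35, 37, 14, 22, 2, 17] (no swap needed)
Insert 38:
  append 38 at index 9 → [49, 47, 27, 35, 37, 14, 22, 2, 17, 38]
  38 > parent 37 at index 4, swap → [49, 47, 27, 35, 38, 14, 22, 2, 17, 37]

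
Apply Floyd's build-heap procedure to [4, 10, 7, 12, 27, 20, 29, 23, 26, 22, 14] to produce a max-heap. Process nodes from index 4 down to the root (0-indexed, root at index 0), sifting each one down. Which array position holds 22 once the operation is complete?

sift down from index 4: already satisfies heap property
sift down from index 3:
  12 vs larger child 26 at index 8, swap → [4, 10, 7, 26, 27, 20, 29, 23, 12, 22, 14]
sift down from index 2:
  7 vs larger child 29 at index 6, swap → [4, 10, 29, 26, 27, 20, 7, 23, 12, 22, 14]
sift down from index 1:
  10 vs larger child 27 at index 4, swap → [4, 27, 29, 26, 10, 20, 7, 23, 12, 22, 14]
  10 vs larger child 22 at index 9, swap → [4, 27, 29, 26, 22, 20, 7, 23, 12, 10, 14]
sift down from index 0:
  4 vs larger child 29 at index 2, swap → [29, 27, 4, 26, 22, 20, 7, 23, 12, 10, 14]
  4 vs larger child 20 at index 5, swap → [29, 27, 20, 26, 22, 4, 7, 23, 12, 10, 14]
resulting array: [29, 27, 20, 26, 22, 4, 7, 23, 12, 10, 14]

4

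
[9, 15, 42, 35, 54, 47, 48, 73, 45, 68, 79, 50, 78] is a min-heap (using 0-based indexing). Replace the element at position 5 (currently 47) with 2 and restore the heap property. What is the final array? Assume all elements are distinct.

set index 5 from 47 to 2 → [9, 15, 42, 35, 54, 2, 48, 73, 45, 68, 79, 50, 78]
2 < parent 42 at index 2, swap → [9, 15, 2, 35, 54, 42, 48, 73, 45, 68, 79, 50, 78]
2 < parent 9 at index 0, swap → [2, 15, 9, 35, 54, 42, 48, 73, 45, 68, 79, 50, 78]

[2, 15, 9, 35, 54, 42, 48, 73, 45, 68, 79, 50, 78]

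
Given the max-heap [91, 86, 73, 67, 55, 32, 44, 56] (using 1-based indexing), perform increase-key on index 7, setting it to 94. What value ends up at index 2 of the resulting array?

86

set index 7 from 44 to 94 → [91, 86, 73, 67, 55, 32, 94, 56]
94 > parent 73 at index 3, swap → [91, 86, 94, 67, 55, 32, 73, 56]
94 > parent 91 at index 1, swap → [94, 86, 91, 67, 55, 32, 73, 56]
resulting array: [94, 86, 91, 67, 55, 32, 73, 56]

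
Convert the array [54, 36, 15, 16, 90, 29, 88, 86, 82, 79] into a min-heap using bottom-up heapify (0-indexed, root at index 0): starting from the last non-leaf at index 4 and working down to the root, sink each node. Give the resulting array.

[15, 16, 29, 36, 79, 54, 88, 86, 82, 90]

sift down from index 4:
  90 vs only child 79 at index 9, swap → [54, 36, 15, 16, 79, 29, 88, 86, 82, 90]
sift down from index 3: already satisfies heap property
sift down from index 2: already satisfies heap property
sift down from index 1:
  36 vs smaller child 16 at index 3, swap → [54, 16, 15, 36, 79, 29, 88, 86, 82, 90]
sift down from index 0:
  54 vs smaller child 15 at index 2, swap → [15, 16, 54, 36, 79, 29, 88, 86, 82, 90]
  54 vs smaller child 29 at index 5, swap → [15, 16, 29, 36, 79, 54, 88, 86, 82, 90]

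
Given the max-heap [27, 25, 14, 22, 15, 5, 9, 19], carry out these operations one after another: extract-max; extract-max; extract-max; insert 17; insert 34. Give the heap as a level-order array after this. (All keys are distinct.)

[34, 15, 19, 9, 5, 14, 17]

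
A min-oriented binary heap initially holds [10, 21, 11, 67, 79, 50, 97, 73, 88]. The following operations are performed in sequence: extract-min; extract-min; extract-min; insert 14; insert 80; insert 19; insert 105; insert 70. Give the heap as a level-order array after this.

[14, 19, 50, 67, 70, 97, 88, 80, 73, 105, 79]

extract-min → returns 10:
  remove root 10; move last element 88 to root → [88, 21, 11, 67, 79, 50, 97, 73]
  88 vs smaller child 11 at index 2, swap → [11, 21, 88, 67, 79, 50, 97, 73]
  88 vs smaller child 50 at index 5, swap → [11, 21, 50, 67, 79, 88, 97, 73]
extract-min → returns 11:
  remove root 11; move last element 73 to root → [73, 21, 50, 67, 79, 88, 97]
  73 vs smaller child 21 at index 1, swap → [21, 73, 50, 67, 79, 88, 97]
  73 vs smaller child 67 at index 3, swap → [21, 67, 50, 73, 79, 88, 97]
extract-min → returns 21:
  remove root 21; move last element 97 to root → [97, 67, 50, 73, 79, 88]
  97 vs smaller child 50 at index 2, swap → [50, 67, 97, 73, 79, 88]
  97 vs only child 88 at index 5, swap → [50, 67, 88, 73, 79, 97]
insert 14:
  append 14 at index 6 → [50, 67, 88, 73, 79, 97, 14]
  14 < parent 88 at index 2, swap → [50, 67, 14, 73, 79, 97, 88]
  14 < parent 50 at index 0, swap → [14, 67, 50, 73, 79, 97, 88]
insert 80:
  append 80 at index 7 → [14, 67, 50, 73, 79, 97, 88, 80] (no swap needed)
insert 19:
  append 19 at index 8 → [14, 67, 50, 73, 79, 97, 88, 80, 19]
  19 < parent 73 at index 3, swap → [14, 67, 50, 19, 79, 97, 88, 80, 73]
  19 < parent 67 at index 1, swap → [14, 19, 50, 67, 79, 97, 88, 80, 73]
insert 105:
  append 105 at index 9 → [14, 19, 50, 67, 79, 97, 88, 80, 73, 105] (no swap needed)
insert 70:
  append 70 at index 10 → [14, 19, 50, 67, 79, 97, 88, 80, 73, 105, 70]
  70 < parent 79 at index 4, swap → [14, 19, 50, 67, 70, 97, 88, 80, 73, 105, 79]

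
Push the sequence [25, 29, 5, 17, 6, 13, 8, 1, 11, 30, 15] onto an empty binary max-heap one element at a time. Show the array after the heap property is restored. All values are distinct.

Insert 25:
  append 25 at index 0 → [25] (no swap needed)
Insert 29:
  append 29 at index 1 → [25, 29]
  29 > parent 25 at index 0, swap → [29, 25]
Insert 5:
  append 5 at index 2 → [29, 25, 5] (no swap needed)
Insert 17:
  append 17 at index 3 → [29, 25, 5, 17] (no swap needed)
Insert 6:
  append 6 at index 4 → [29, 25, 5, 17, 6] (no swap needed)
Insert 13:
  append 13 at index 5 → [29, 25, 5, 17, 6, 13]
  13 > parent 5 at index 2, swap → [29, 25, 13, 17, 6, 5]
Insert 8:
  append 8 at index 6 → [29, 25, 13, 17, 6, 5, 8] (no swap needed)
Insert 1:
  append 1 at index 7 → [29, 25, 13, 17, 6, 5, 8, 1] (no swap needed)
Insert 11:
  append 11 at index 8 → [29, 25, 13, 17, 6, 5, 8, 1, 11] (no swap needed)
Insert 30:
  append 30 at index 9 → [29, 25, 13, 17, 6, 5, 8, 1, 11, 30]
  30 > parent 6 at index 4, swap → [29, 25, 13, 17, 30, 5, 8, 1, 11, 6]
  30 > parent 25 at index 1, swap → [29, 30, 13, 17, 25, 5, 8, 1, 11, 6]
  30 > parent 29 at index 0, swap → [30, 29, 13, 17, 25, 5, 8, 1, 11, 6]
Insert 15:
  append 15 at index 10 → [30, 29, 13, 17, 25, 5, 8, 1, 11, 6, 15] (no swap needed)

[30, 29, 13, 17, 25, 5, 8, 1, 11, 6, 15]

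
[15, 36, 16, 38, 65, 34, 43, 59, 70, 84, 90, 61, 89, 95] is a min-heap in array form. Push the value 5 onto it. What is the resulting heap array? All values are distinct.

append 5 at index 14 → [15, 36, 16, 38, 65, 34, 43, 59, 70, 84, 90, 61, 89, 95, 5]
5 < parent 43 at index 6, swap → [15, 36, 16, 38, 65, 34, 5, 59, 70, 84, 90, 61, 89, 95, 43]
5 < parent 16 at index 2, swap → [15, 36, 5, 38, 65, 34, 16, 59, 70, 84, 90, 61, 89, 95, 43]
5 < parent 15 at index 0, swap → [5, 36, 15, 38, 65, 34, 16, 59, 70, 84, 90, 61, 89, 95, 43]

[5, 36, 15, 38, 65, 34, 16, 59, 70, 84, 90, 61, 89, 95, 43]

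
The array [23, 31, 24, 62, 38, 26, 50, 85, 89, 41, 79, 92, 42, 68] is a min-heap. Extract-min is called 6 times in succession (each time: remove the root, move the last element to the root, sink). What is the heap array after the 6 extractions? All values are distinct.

[42, 62, 50, 85, 79, 68, 89, 92]

extract-min #1 returns 23:
  remove root 23; move last element 68 to root → [68, 31, 24, 62, 38, 26, 50, 85, 89, 41, 79, 92, 42]
  68 vs smaller child 24 at index 2, swap → [24, 31, 68, 62, 38, 26, 50, 85, 89, 41, 79, 92, 42]
  68 vs smaller child 26 at index 5, swap → [24, 31, 26, 62, 38, 68, 50, 85, 89, 41, 79, 92, 42]
  68 vs smaller child 42 at index 12, swap → [24, 31, 26, 62, 38, 42, 50, 85, 89, 41, 79, 92, 68]
extract-min #2 returns 24:
  remove root 24; move last element 68 to root → [68, 31, 26, 62, 38, 42, 50, 85, 89, 41, 79, 92]
  68 vs smaller child 26 at index 2, swap → [26, 31, 68, 62, 38, 42, 50, 85, 89, 41, 79, 92]
  68 vs smaller child 42 at index 5, swap → [26, 31, 42, 62, 38, 68, 50, 85, 89, 41, 79, 92]
extract-min #3 returns 26:
  remove root 26; move last element 92 to root → [92, 31, 42, 62, 38, 68, 50, 85, 89, 41, 79]
  92 vs smaller child 31 at index 1, swap → [31, 92, 42, 62, 38, 68, 50, 85, 89, 41, 79]
  92 vs smaller child 38 at index 4, swap → [31, 38, 42, 62, 92, 68, 50, 85, 89, 41, 79]
  92 vs smaller child 41 at index 9, swap → [31, 38, 42, 62, 41, 68, 50, 85, 89, 92, 79]
extract-min #4 returns 31:
  remove root 31; move last element 79 to root → [79, 38, 42, 62, 41, 68, 50, 85, 89, 92]
  79 vs smaller child 38 at index 1, swap → [38, 79, 42, 62, 41, 68, 50, 85, 89, 92]
  79 vs smaller child 41 at index 4, swap → [38, 41, 42, 62, 79, 68, 50, 85, 89, 92]
extract-min #5 returns 38:
  remove root 38; move last element 92 to root → [92, 41, 42, 62, 79, 68, 50, 85, 89]
  92 vs smaller child 41 at index 1, swap → [41, 92, 42, 62, 79, 68, 50, 85, 89]
  92 vs smaller child 62 at index 3, swap → [41, 62, 42, 92, 79, 68, 50, 85, 89]
  92 vs smaller child 85 at index 7, swap → [41, 62, 42, 85, 79, 68, 50, 92, 89]
extract-min #6 returns 41:
  remove root 41; move last element 89 to root → [89, 62, 42, 85, 79, 68, 50, 92]
  89 vs smaller child 42 at index 2, swap → [42, 62, 89, 85, 79, 68, 50, 92]
  89 vs smaller child 50 at index 6, swap → [42, 62, 50, 85, 79, 68, 89, 92]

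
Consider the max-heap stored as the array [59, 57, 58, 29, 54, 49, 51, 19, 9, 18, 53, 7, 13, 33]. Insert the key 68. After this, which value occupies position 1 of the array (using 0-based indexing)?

append 68 at index 14 → [59, 57, 58, 29, 54, 49, 51, 19, 9, 18, 53, 7, 13, 33, 68]
68 > parent 51 at index 6, swap → [59, 57, 58, 29, 54, 49, 68, 19, 9, 18, 53, 7, 13, 33, 51]
68 > parent 58 at index 2, swap → [59, 57, 68, 29, 54, 49, 58, 19, 9, 18, 53, 7, 13, 33, 51]
68 > parent 59 at index 0, swap → [68, 57, 59, 29, 54, 49, 58, 19, 9, 18, 53, 7, 13, 33, 51]
resulting array: [68, 57, 59, 29, 54, 49, 58, 19, 9, 18, 53, 7, 13, 33, 51]

57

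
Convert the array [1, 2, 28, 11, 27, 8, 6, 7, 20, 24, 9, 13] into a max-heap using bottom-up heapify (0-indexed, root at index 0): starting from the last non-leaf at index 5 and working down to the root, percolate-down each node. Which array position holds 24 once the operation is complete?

4

sift down from index 5:
  8 vs only child 13 at index 11, swap → [1, 2, 28, 11, 27, 13, 6, 7, 20, 24, 9, 8]
sift down from index 4: already satisfies heap property
sift down from index 3:
  11 vs larger child 20 at index 8, swap → [1, 2, 28, 20, 27, 13, 6, 7, 11, 24, 9, 8]
sift down from index 2: already satisfies heap property
sift down from index 1:
  2 vs larger child 27 at index 4, swap → [1, 27, 28, 20, 2, 13, 6, 7, 11, 24, 9, 8]
  2 vs larger child 24 at index 9, swap → [1, 27, 28, 20, 24, 13, 6, 7, 11, 2, 9, 8]
sift down from index 0:
  1 vs larger child 28 at index 2, swap → [28, 27, 1, 20, 24, 13, 6, 7, 11, 2, 9, 8]
  1 vs larger child 13 at index 5, swap → [28, 27, 13, 20, 24, 1, 6, 7, 11, 2, 9, 8]
  1 vs only child 8 at index 11, swap → [28, 27, 13, 20, 24, 8, 6, 7, 11, 2, 9, 1]
resulting array: [28, 27, 13, 20, 24, 8, 6, 7, 11, 2, 9, 1]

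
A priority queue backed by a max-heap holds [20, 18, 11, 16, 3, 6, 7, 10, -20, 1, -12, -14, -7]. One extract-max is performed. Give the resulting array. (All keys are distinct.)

[18, 16, 11, 10, 3, 6, 7, -7, -20, 1, -12, -14]

remove root 20; move last element -7 to root → [-7, 18, 11, 16, 3, 6, 7, 10, -20, 1, -12, -14]
-7 vs larger child 18 at index 1, swap → [18, -7, 11, 16, 3, 6, 7, 10, -20, 1, -12, -14]
-7 vs larger child 16 at index 3, swap → [18, 16, 11, -7, 3, 6, 7, 10, -20, 1, -12, -14]
-7 vs larger child 10 at index 7, swap → [18, 16, 11, 10, 3, 6, 7, -7, -20, 1, -12, -14]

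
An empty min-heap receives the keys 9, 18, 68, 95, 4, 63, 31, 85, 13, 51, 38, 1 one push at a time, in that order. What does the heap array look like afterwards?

[1, 9, 4, 13, 18, 31, 63, 95, 85, 51, 38, 68]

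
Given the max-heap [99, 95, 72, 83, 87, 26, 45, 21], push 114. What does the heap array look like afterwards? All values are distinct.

[114, 99, 72, 95, 87, 26, 45, 21, 83]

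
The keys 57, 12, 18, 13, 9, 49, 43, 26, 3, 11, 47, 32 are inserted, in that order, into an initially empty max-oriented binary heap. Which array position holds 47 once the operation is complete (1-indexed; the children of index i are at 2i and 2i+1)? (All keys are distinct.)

Insert 57:
  append 57 at index 1 → [57] (no swap needed)
Insert 12:
  append 12 at index 2 → [57, 12] (no swap needed)
Insert 18:
  append 18 at index 3 → [57, 12, 18] (no swap needed)
Insert 13:
  append 13 at index 4 → [57, 12, 18, 13]
  13 > parent 12 at index 2, swap → [57, 13, 18, 12]
Insert 9:
  append 9 at index 5 → [57, 13, 18, 12, 9] (no swap needed)
Insert 49:
  append 49 at index 6 → [57, 13, 18, 12, 9, 49]
  49 > parent 18 at index 3, swap → [57, 13, 49, 12, 9, 18]
Insert 43:
  append 43 at index 7 → [57, 13, 49, 12, 9, 18, 43] (no swap needed)
Insert 26:
  append 26 at index 8 → [57, 13, 49, 12, 9, 18, 43, 26]
  26 > parent 12 at index 4, swap → [57, 13, 49, 26, 9, 18, 43, 12]
  26 > parent 13 at index 2, swap → [57, 26, 49, 13, 9, 18, 43, 12]
Insert 3:
  append 3 at index 9 → [57, 26, 49, 13, 9, 18, 43, 12, 3] (no swap needed)
Insert 11:
  append 11 at index 10 → [57, 26, 49, 13, 9, 18, 43, 12, 3, 11]
  11 > parent 9 at index 5, swap → [57, 26, 49, 13, 11, 18, 43, 12, 3, 9]
Insert 47:
  append 47 at index 11 → [57, 26, 49, 13, 11, 18, 43, 12, 3, 9, 47]
  47 > parent 11 at index 5, swap → [57, 26, 49, 13, 47, 18, 43, 12, 3, 9, 11]
  47 > parent 26 at index 2, swap → [57, 47, 49, 13, 26, 18, 43, 12, 3, 9, 11]
Insert 32:
  append 32 at index 12 → [57, 47, 49, 13, 26, 18, 43, 12, 3, 9, 11, 32]
  32 > parent 18 at index 6, swap → [57, 47, 49, 13, 26, 32, 43, 12, 3, 9, 11, 18]
resulting array: [57, 47, 49, 13, 26, 32, 43, 12, 3, 9, 11, 18]

2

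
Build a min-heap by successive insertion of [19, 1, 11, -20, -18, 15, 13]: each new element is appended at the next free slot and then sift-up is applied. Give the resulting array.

[-20, -18, 11, 19, 1, 15, 13]

Insert 19:
  append 19 at index 0 → [19] (no swap needed)
Insert 1:
  append 1 at index 1 → [19, 1]
  1 < parent 19 at index 0, swap → [1, 19]
Insert 11:
  append 11 at index 2 → [1, 19, 11] (no swap needed)
Insert -20:
  append -20 at index 3 → [1, 19, 11, -20]
  -20 < parent 19 at index 1, swap → [1, -20, 11, 19]
  -20 < parent 1 at index 0, swap → [-20, 1, 11, 19]
Insert -18:
  append -18 at index 4 → [-20, 1, 11, 19, -18]
  -18 < parent 1 at index 1, swap → [-20, -18, 11, 19, 1]
Insert 15:
  append 15 at index 5 → [-20, -18, 11, 19, 1, 15] (no swap needed)
Insert 13:
  append 13 at index 6 → [-20, -18, 11, 19, 1, 15, 13] (no swap needed)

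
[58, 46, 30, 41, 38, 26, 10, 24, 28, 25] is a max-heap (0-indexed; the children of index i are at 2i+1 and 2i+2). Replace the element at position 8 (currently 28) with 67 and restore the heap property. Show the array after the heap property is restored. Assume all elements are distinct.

set index 8 from 28 to 67 → [58, 46, 30, 41, 38, 26, 10, 24, 67, 25]
67 > parent 41 at index 3, swap → [58, 46, 30, 67, 38, 26, 10, 24, 41, 25]
67 > parent 46 at index 1, swap → [58, 67, 30, 46, 38, 26, 10, 24, 41, 25]
67 > parent 58 at index 0, swap → [67, 58, 30, 46, 38, 26, 10, 24, 41, 25]

[67, 58, 30, 46, 38, 26, 10, 24, 41, 25]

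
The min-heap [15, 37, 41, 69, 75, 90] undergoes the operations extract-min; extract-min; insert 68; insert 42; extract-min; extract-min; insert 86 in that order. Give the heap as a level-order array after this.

[68, 69, 75, 90, 86]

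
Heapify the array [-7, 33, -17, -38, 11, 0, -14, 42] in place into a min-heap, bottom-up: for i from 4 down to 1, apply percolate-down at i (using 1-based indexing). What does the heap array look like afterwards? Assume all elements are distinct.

sift down from index 4: already satisfies heap property
sift down from index 3: already satisfies heap property
sift down from index 2:
  33 vs smaller child -38 at index 4, swap → [-7, -38, -17, 33, 11, 0, -14, 42]
sift down from index 1:
  -7 vs smaller child -38 at index 2, swap → [-38, -7, -17, 33, 11, 0, -14, 42]

[-38, -7, -17, 33, 11, 0, -14, 42]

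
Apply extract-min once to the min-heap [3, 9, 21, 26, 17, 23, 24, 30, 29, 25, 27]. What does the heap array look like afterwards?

[9, 17, 21, 26, 25, 23, 24, 30, 29, 27]

remove root 3; move last element 27 to root → [27, 9, 21, 26, 17, 23, 24, 30, 29, 25]
27 vs smaller child 9 at index 1, swap → [9, 27, 21, 26, 17, 23, 24, 30, 29, 25]
27 vs smaller child 17 at index 4, swap → [9, 17, 21, 26, 27, 23, 24, 30, 29, 25]
27 vs only child 25 at index 9, swap → [9, 17, 21, 26, 25, 23, 24, 30, 29, 27]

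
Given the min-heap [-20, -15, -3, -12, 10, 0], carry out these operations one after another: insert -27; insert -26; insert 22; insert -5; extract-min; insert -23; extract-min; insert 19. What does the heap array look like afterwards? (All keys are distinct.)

[-23, -15, -20, -12, -5, 0, -3, 10, 22, 19]

insert -27:
  append -27 at index 6 → [-20, -15, -3, -12, 10, 0, -27]
  -27 < parent -3 at index 2, swap → [-20, -15, -27, -12, 10, 0, -3]
  -27 < parent -20 at index 0, swap → [-27, -15, -20, -12, 10, 0, -3]
insert -26:
  append -26 at index 7 → [-27, -15, -20, -12, 10, 0, -3, -26]
  -26 < parent -12 at index 3, swap → [-27, -15, -20, -26, 10, 0, -3, -12]
  -26 < parent -15 at index 1, swap → [-27, -26, -20, -15, 10, 0, -3, -12]
insert 22:
  append 22 at index 8 → [-27, -26, -20, -15, 10, 0, -3, -12, 22] (no swap needed)
insert -5:
  append -5 at index 9 → [-27, -26, -20, -15, 10, 0, -3, -12, 22, -5]
  -5 < parent 10 at index 4, swap → [-27, -26, -20, -15, -5, 0, -3, -12, 22, 10]
extract-min → returns -27:
  remove root -27; move last element 10 to root → [10, -26, -20, -15, -5, 0, -3, -12, 22]
  10 vs smaller child -26 at index 1, swap → [-26, 10, -20, -15, -5, 0, -3, -12, 22]
  10 vs smaller child -15 at index 3, swap → [-26, -15, -20, 10, -5, 0, -3, -12, 22]
  10 vs smaller child -12 at index 7, swap → [-26, -15, -20, -12, -5, 0, -3, 10, 22]
insert -23:
  append -23 at index 9 → [-26, -15, -20, -12, -5, 0, -3, 10, 22, -23]
  -23 < parent -5 at index 4, swap → [-26, -15, -20, -12, -23, 0, -3, 10, 22, -5]
  -23 < parent -15 at index 1, swap → [-26, -23, -20, -12, -15, 0, -3, 10, 22, -5]
extract-min → returns -26:
  remove root -26; move last element -5 to root → [-5, -23, -20, -12, -15, 0, -3, 10, 22]
  -5 vs smaller child -23 at index 1, swap → [-23, -5, -20, -12, -15, 0, -3, 10, 22]
  -5 vs smaller child -15 at index 4, swap → [-23, -15, -20, -12, -5, 0, -3, 10, 22]
insert 19:
  append 19 at index 9 → [-23, -15, -20, -12, -5, 0, -3, 10, 22, 19] (no swap needed)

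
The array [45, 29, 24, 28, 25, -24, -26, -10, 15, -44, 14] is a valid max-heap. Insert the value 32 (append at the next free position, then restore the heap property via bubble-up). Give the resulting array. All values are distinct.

append 32 at index 11 → [45, 29, 24, 28, 25, -24, -26, -10, 15, -44, 14, 32]
32 > parent -24 at index 5, swap → [45, 29, 24, 28, 25, 32, -26, -10, 15, -44, 14, -24]
32 > parent 24 at index 2, swap → [45, 29, 32, 28, 25, 24, -26, -10, 15, -44, 14, -24]

[45, 29, 32, 28, 25, 24, -26, -10, 15, -44, 14, -24]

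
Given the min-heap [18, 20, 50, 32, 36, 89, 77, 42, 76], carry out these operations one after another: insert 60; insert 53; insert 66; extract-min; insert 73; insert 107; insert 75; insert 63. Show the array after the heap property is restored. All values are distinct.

[20, 32, 50, 42, 36, 66, 63, 89, 76, 60, 53, 73, 107, 77, 75]

insert 60:
  append 60 at index 9 → [18, 20, 50, 32, 36, 89, 77, 42, 76, 60] (no swap needed)
insert 53:
  append 53 at index 10 → [18, 20, 50, 32, 36, 89, 77, 42, 76, 60, 53] (no swap needed)
insert 66:
  append 66 at index 11 → [18, 20, 50, 32, 36, 89, 77, 42, 76, 60, 53, 66]
  66 < parent 89 at index 5, swap → [18, 20, 50, 32, 36, 66, 77, 42, 76, 60, 53, 89]
extract-min → returns 18:
  remove root 18; move last element 89 to root → [89, 20, 50, 32, 36, 66, 77, 42, 76, 60, 53]
  89 vs smaller child 20 at index 1, swap → [20, 89, 50, 32, 36, 66, 77, 42, 76, 60, 53]
  89 vs smaller child 32 at index 3, swap → [20, 32, 50, 89, 36, 66, 77, 42, 76, 60, 53]
  89 vs smaller child 42 at index 7, swap → [20, 32, 50, 42, 36, 66, 77, 89, 76, 60, 53]
insert 73:
  append 73 at index 11 → [20, 32, 50, 42, 36, 66, 77, 89, 76, 60, 53, 73] (no swap needed)
insert 107:
  append 107 at index 12 → [20, 32, 50, 42, 36, 66, 77, 89, 76, 60, 53, 73, 107] (no swap needed)
insert 75:
  append 75 at index 13 → [20, 32, 50, 42, 36, 66, 77, 89, 76, 60, 53, 73, 107, 75]
  75 < parent 77 at index 6, swap → [20, 32, 50, 42, 36, 66, 75, 89, 76, 60, 53, 73, 107, 77]
insert 63:
  append 63 at index 14 → [20, 32, 50, 42, 36, 66, 75, 89, 76, 60, 53, 73, 107, 77, 63]
  63 < parent 75 at index 6, swap → [20, 32, 50, 42, 36, 66, 63, 89, 76, 60, 53, 73, 107, 77, 75]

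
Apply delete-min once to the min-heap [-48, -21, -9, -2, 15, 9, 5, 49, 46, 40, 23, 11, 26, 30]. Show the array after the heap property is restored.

[-21, -2, -9, 30, 15, 9, 5, 49, 46, 40, 23, 11, 26]

remove root -48; move last element 30 to root → [30, -21, -9, -2, 15, 9, 5, 49, 46, 40, 23, 11, 26]
30 vs smaller child -21 at index 1, swap → [-21, 30, -9, -2, 15, 9, 5, 49, 46, 40, 23, 11, 26]
30 vs smaller child -2 at index 3, swap → [-21, -2, -9, 30, 15, 9, 5, 49, 46, 40, 23, 11, 26]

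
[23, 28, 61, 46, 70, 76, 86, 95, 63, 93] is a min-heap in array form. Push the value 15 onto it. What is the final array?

append 15 at index 10 → [23, 28, 61, 46, 70, 76, 86, 95, 63, 93, 15]
15 < parent 70 at index 4, swap → [23, 28, 61, 46, 15, 76, 86, 95, 63, 93, 70]
15 < parent 28 at index 1, swap → [23, 15, 61, 46, 28, 76, 86, 95, 63, 93, 70]
15 < parent 23 at index 0, swap → [15, 23, 61, 46, 28, 76, 86, 95, 63, 93, 70]

[15, 23, 61, 46, 28, 76, 86, 95, 63, 93, 70]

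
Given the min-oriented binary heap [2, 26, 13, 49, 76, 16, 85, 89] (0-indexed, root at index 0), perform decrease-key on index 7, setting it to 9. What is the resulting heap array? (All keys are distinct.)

[2, 9, 13, 26, 76, 16, 85, 49]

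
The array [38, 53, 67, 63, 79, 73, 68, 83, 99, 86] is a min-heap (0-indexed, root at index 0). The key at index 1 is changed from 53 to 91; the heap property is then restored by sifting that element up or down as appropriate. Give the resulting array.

[38, 63, 67, 83, 79, 73, 68, 91, 99, 86]

set index 1 from 53 to 91 → [38, 91, 67, 63, 79, 73, 68, 83, 99, 86]
91 vs smaller child 63 at index 3, swap → [38, 63, 67, 91, 79, 73, 68, 83, 99, 86]
91 vs smaller child 83 at index 7, swap → [38, 63, 67, 83, 79, 73, 68, 91, 99, 86]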